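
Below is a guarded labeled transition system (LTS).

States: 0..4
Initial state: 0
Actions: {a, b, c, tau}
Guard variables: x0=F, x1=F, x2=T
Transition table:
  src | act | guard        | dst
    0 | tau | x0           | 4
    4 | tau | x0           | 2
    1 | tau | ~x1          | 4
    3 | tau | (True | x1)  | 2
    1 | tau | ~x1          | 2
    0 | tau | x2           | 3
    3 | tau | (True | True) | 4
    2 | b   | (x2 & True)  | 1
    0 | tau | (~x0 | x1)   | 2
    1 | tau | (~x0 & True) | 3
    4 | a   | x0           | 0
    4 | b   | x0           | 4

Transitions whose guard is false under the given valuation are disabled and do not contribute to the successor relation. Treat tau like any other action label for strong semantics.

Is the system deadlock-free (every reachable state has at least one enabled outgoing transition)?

Answer: DEADLOCK at state 4

Working:
Reachable = {0,1,2,3,4}
  0: tau→2  tau→3  [2 exit(s)]
  1: tau→2  tau→3  tau→4  [3 exit(s)]
  2: b→1  [1 exit(s)]
  3: tau→2  tau→4  [2 exit(s)]
  4: ∅  [deadlock]
trace reaching 4: tau·tau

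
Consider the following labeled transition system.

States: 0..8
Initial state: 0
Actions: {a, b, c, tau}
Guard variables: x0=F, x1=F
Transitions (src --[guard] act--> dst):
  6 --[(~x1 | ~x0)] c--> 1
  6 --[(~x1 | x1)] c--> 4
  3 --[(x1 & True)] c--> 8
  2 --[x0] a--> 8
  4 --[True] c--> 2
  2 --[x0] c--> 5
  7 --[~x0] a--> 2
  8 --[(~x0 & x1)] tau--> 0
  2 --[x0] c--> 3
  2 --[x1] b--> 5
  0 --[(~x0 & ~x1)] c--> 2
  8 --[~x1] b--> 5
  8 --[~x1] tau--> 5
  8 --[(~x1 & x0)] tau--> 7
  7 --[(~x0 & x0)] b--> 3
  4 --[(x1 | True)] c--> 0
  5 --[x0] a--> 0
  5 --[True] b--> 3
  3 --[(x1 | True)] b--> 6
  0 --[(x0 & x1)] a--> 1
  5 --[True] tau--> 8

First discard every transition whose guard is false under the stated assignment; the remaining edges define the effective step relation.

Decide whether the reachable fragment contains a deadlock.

Reach set: {0,2}
  0: c→2  [1 exit(s)]
  2: ∅  [deadlock]
Path to 2: c

Answer: DEADLOCK at state 2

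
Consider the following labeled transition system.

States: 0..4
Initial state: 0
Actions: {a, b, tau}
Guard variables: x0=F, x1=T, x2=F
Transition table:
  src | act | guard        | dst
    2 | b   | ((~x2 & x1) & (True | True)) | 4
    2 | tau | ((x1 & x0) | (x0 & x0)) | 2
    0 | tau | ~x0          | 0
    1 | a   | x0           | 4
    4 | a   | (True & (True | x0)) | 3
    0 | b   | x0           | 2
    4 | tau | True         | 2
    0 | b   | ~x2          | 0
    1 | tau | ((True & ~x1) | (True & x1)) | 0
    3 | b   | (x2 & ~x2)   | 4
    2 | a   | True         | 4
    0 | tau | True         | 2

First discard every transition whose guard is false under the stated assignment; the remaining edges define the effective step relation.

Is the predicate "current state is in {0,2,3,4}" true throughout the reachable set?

Safe = {0,2,3,4}
Reach set: {0,2,3,4}
  0: ✓
  2: ✓
  3: ✓
  4: ✓

Answer: INVARIANT HOLDS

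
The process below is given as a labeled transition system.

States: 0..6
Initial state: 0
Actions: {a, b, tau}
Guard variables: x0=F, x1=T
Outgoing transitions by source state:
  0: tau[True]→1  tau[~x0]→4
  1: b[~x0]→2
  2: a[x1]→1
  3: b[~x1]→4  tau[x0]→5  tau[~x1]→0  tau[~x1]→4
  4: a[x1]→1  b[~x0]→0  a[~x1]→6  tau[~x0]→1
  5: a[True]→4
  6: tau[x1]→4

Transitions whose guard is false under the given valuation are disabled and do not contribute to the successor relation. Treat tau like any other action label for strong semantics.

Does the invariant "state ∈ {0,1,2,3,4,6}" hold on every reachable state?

Inv-set: {0,1,2,3,4,6}
R = {0,1,2,4}
  0: safe
  1: safe
  2: safe
  4: safe

Answer: INVARIANT HOLDS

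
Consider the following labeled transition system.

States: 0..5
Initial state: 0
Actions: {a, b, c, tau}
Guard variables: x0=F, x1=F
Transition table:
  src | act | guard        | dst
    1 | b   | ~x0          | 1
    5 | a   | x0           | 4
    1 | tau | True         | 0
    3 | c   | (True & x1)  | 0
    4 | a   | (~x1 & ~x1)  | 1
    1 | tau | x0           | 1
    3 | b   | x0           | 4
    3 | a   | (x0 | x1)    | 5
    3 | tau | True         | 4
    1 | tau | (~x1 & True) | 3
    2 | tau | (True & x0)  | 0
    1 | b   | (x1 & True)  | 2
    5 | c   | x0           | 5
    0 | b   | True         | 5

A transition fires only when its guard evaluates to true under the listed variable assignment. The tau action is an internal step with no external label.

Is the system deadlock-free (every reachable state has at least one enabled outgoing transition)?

Answer: DEADLOCK at state 5

Trace:
R = {0,5}
  0: b→5  [1 exit(s)]
  5: ∅  [STUCK]
Path to 5: b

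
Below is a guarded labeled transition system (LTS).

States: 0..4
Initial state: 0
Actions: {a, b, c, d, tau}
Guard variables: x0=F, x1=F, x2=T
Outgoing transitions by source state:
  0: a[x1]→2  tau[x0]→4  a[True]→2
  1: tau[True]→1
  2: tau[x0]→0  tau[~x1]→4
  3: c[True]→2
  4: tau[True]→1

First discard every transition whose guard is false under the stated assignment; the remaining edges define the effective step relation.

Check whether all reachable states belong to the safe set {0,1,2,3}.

Answer: INVARIANT VIOLATED at state 4

Working:
Inv-set: {0,1,2,3}
R = {0,1,2,4}
  0: safe
  1: safe
  2: safe
  4: VIOLATES
witness against invariant: a·tau → 4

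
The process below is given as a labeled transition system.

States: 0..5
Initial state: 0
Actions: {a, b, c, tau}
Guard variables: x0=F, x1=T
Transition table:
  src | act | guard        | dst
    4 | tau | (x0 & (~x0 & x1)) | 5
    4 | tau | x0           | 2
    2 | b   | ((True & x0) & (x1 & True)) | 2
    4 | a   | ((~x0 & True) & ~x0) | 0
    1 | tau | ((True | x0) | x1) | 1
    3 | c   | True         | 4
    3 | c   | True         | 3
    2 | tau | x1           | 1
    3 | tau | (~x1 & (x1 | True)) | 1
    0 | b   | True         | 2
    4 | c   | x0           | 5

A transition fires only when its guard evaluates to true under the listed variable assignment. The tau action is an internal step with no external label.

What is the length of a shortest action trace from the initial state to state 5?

Answer: UNREACHABLE

Analysis:
BFS to 5:
  depth 0: {0}
  depth 1: {2}
  depth 2: {1}
5 never appears.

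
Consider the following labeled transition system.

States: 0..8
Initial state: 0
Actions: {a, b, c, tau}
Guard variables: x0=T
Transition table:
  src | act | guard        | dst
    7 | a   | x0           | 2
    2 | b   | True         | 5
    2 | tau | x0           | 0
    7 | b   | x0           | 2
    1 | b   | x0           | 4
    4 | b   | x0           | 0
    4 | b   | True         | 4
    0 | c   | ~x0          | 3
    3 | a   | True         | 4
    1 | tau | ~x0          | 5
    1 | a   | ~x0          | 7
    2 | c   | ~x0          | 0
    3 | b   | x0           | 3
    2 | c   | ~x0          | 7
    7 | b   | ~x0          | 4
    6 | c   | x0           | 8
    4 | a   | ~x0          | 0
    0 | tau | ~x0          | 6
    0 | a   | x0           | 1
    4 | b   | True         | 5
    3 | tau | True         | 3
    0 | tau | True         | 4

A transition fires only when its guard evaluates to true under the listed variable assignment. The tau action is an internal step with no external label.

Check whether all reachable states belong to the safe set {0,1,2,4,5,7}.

Safe = {0,1,2,4,5,7}
Reach set: {0,1,4,5}
  0: ✓
  1: ✓
  4: ✓
  5: ✓

Answer: INVARIANT HOLDS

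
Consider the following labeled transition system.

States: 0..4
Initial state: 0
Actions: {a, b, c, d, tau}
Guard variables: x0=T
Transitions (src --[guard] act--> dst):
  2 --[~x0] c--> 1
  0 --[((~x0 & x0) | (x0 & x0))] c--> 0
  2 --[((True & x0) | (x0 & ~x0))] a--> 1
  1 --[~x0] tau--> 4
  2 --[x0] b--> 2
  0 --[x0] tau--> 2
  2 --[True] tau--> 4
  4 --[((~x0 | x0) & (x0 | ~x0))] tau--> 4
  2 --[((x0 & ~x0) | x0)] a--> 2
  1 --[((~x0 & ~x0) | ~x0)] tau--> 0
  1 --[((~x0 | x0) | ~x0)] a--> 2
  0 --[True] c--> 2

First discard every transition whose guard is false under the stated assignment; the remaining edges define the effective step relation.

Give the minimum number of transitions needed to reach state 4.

Answer: 2

Trace:
BFS to 4:
  Layer 0: {0}
  Layer 1: {2}
  Layer 2: {1,4}
depth(4)=2, e.g. c·tau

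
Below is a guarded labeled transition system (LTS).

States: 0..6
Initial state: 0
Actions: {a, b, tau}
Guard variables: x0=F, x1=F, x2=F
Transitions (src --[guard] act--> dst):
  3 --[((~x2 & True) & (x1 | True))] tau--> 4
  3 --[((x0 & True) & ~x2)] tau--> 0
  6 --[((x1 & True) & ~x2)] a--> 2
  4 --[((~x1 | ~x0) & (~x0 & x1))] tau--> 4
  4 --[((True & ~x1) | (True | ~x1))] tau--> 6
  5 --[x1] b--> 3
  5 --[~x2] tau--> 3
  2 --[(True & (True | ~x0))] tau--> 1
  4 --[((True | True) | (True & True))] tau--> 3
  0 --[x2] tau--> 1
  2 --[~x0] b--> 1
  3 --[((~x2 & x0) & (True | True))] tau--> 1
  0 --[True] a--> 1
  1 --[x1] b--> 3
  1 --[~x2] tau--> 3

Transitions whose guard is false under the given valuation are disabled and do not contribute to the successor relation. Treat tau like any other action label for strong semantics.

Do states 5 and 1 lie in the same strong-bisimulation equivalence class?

Answer: BISIMILAR

Working:
Compute ~ classes (split until stable):
  round 0: {{0,1,2,3,4,5,6}}
  round 1: {{0},{1,3,4,5},{2},{6}}
  round 2: {{0},{1,3,5},{2},{4},{6}}
  round 3: {{0},{1,5},{2},{3},{4},{6}}
6 equivalence class(es) (converged in 4)
5∈{1,5}, 1∈{1,5}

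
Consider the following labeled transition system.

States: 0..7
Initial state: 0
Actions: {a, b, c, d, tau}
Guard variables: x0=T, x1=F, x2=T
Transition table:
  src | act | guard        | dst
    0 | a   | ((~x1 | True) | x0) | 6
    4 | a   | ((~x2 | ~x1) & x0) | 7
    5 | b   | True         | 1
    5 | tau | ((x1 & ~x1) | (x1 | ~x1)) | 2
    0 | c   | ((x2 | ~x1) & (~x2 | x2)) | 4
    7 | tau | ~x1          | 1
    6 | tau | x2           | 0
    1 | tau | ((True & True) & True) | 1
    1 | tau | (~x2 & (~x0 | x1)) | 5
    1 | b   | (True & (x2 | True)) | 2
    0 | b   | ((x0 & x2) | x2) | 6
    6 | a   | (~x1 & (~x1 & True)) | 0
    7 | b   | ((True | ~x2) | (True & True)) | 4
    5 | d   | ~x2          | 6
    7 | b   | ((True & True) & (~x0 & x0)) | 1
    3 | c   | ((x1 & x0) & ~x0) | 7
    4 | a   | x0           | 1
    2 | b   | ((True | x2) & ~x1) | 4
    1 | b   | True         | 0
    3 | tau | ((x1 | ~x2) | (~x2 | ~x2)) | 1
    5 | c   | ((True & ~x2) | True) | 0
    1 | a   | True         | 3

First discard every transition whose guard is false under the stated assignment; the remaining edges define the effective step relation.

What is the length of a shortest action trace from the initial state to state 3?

Layered search for 3:
  depth 0: {0}
  depth 1: {4,6}
  depth 2: {1,7}
  depth 3: {2,3}
depth(3)=3, e.g. c·a·a

Answer: 3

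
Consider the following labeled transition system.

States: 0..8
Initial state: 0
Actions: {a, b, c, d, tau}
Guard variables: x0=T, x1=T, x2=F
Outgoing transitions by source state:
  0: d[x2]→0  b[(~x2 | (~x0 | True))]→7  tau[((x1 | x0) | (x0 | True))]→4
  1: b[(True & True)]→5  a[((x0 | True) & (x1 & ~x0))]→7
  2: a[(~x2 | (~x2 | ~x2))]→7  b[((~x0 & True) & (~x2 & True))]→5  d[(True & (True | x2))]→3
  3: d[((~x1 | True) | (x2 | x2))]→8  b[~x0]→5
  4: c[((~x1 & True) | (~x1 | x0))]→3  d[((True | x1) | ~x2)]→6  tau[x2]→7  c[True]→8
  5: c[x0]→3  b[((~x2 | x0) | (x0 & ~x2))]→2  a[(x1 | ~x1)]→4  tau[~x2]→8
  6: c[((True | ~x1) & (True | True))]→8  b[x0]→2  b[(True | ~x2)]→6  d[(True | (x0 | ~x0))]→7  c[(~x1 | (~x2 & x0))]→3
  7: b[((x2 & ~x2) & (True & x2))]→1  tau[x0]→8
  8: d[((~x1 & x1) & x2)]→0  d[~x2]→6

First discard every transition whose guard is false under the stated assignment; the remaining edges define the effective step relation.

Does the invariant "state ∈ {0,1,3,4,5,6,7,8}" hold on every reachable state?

Safe = {0,1,3,4,5,6,7,8}
Reach set: {0,2,3,4,6,7,8}
  0: ok
  2: VIOLATES
  3: ok
  4: ok
  6: ok
  7: ok
  8: ok
reach 2 via tau·d·b — violates

Answer: INVARIANT VIOLATED at state 2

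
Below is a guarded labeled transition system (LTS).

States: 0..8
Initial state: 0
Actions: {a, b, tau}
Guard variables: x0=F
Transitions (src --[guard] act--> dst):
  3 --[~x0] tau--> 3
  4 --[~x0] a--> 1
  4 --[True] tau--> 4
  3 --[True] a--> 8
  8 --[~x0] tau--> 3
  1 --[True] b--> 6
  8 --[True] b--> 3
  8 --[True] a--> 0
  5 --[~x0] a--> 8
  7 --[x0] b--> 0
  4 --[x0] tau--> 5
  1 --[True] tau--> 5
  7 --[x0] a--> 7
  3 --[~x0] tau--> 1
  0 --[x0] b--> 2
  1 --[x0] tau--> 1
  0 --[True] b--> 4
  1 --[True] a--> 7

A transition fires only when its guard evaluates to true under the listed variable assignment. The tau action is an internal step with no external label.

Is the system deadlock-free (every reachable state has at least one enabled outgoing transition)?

Reachable = {0,1,3,4,5,6,7,8}
  0: b→4  [1 exit(s)]
  1: a→7  b→6  tau→5  [3 exit(s)]
  3: a→8  tau→1  tau→3  [3 exit(s)]
  4: a→1  tau→4  [2 exit(s)]
  5: a→8  [1 exit(s)]
  6: ∅  [no exit]
  7: ∅  [no exit]
  8: a→0  b→3  tau→3  [3 exit(s)]
witness 6: b·a·b

Answer: DEADLOCK at state 6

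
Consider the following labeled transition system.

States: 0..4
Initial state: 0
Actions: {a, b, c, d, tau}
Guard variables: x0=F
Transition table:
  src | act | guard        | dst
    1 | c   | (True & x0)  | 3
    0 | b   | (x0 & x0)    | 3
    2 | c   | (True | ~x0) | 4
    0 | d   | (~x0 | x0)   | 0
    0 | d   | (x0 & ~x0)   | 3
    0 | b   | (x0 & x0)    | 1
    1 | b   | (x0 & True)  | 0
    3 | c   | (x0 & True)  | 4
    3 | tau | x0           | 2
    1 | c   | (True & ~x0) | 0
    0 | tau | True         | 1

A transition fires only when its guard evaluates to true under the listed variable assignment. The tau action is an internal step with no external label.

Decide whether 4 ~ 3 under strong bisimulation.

Answer: BISIMILAR

Trace:
Bisimulation quotient by refinement:
  π0 = {{0,1,2,3,4}}
  π1 = {{0},{1,2},{3,4}}
  π2 = {{0},{1},{2},{3,4}}
Fixed point at round 3; 4 class(es).
4∈{3,4}, 3∈{3,4}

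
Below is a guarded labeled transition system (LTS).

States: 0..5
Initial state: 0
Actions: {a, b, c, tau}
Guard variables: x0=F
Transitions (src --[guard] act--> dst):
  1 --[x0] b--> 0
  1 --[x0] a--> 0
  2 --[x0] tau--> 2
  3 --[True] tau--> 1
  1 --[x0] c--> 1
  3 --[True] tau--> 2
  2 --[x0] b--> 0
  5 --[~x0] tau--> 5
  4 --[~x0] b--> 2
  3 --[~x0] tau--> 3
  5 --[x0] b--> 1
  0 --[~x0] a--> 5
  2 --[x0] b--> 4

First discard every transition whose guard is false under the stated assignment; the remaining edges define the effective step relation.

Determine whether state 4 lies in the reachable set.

6 transition(s) survive guard evaluation.
depth 0: {0}
depth 1: {5}  cumulative {0,5}
Reachable = {0,5}

Answer: UNREACHABLE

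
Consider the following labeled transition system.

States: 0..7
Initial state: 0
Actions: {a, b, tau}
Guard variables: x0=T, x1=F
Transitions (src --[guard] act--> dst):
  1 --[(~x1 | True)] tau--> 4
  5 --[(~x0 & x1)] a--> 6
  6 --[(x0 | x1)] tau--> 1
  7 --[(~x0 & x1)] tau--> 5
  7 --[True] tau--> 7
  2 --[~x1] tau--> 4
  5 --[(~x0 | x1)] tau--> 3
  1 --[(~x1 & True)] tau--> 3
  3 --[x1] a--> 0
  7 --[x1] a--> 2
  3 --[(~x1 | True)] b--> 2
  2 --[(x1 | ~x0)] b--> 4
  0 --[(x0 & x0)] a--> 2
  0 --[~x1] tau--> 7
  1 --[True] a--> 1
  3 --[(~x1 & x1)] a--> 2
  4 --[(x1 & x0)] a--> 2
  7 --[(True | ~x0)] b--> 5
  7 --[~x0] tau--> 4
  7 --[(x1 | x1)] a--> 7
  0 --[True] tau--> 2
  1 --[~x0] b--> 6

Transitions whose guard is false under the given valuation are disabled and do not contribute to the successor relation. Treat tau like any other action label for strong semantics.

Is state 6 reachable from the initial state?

11 transition(s) survive guard evaluation.
depth 0: {0}
depth 1: {2,7}  total {0,2,7}
depth 2: {4,5}  total {0,2,4,5,7}
Reachable = {0,2,4,5,7}

Answer: UNREACHABLE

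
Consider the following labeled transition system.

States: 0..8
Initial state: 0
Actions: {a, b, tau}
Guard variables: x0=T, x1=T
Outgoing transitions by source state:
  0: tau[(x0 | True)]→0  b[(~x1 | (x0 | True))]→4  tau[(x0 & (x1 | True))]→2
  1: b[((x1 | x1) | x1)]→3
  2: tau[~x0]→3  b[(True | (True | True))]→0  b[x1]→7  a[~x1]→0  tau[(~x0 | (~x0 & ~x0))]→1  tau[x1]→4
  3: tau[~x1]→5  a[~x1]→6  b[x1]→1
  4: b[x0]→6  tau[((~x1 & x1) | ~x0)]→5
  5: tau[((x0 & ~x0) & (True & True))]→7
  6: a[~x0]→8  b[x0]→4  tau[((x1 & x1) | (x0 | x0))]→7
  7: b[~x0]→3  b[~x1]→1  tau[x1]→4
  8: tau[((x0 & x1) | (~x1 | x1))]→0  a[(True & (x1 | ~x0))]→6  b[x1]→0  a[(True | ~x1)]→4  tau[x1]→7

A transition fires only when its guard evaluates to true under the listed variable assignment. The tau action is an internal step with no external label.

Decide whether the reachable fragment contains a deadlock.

Answer: DEADLOCK-FREE

Trace:
Reachable = {0,2,4,6,7}
  0: b→4  tau→0  tau→2  [3 exit(s)]
  2: b→0  b→7  tau→4  [3 exit(s)]
  4: b→6  [1 exit(s)]
  6: b→4  tau→7  [2 exit(s)]
  7: tau→4  [1 exit(s)]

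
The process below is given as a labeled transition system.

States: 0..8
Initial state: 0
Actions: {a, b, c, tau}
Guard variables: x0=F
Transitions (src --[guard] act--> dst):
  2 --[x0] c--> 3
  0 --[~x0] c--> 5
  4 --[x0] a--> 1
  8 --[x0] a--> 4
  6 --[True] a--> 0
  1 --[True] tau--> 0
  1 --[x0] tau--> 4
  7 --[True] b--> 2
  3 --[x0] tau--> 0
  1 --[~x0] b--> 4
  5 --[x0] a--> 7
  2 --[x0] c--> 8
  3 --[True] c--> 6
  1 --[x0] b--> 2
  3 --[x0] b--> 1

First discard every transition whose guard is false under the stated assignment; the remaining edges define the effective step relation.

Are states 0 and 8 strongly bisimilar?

Compute ~ classes (split until stable):
  π0 = {{0,1,2,3,4,5,6,7,8}}
  π1 = {{0,3},{1},{2,4,5,8},{6},{7}}
  π2 = {{0},{1},{2,4,5,8},{3},{6},{7}}
6 equivalence class(es) (converged in 3)
[0]={0}  [8]={2,4,5,8}

Answer: NOT BISIMILAR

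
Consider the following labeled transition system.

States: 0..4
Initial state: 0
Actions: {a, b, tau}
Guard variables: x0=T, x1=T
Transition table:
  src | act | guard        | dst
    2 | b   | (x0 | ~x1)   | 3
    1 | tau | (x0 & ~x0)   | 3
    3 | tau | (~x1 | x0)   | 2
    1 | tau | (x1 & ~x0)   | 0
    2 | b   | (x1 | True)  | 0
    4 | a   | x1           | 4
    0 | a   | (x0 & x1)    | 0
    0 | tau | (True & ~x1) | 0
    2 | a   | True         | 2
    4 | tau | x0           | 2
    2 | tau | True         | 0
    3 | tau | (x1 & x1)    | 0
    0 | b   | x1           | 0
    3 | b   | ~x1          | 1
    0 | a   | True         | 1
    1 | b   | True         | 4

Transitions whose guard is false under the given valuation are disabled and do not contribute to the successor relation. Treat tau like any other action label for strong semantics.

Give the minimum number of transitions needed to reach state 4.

Answer: 2

Analysis:
BFS to 4:
  Layer 0: {0}
  Layer 1: {1}
  Layer 2: {4}
depth(4)=2, e.g. a·b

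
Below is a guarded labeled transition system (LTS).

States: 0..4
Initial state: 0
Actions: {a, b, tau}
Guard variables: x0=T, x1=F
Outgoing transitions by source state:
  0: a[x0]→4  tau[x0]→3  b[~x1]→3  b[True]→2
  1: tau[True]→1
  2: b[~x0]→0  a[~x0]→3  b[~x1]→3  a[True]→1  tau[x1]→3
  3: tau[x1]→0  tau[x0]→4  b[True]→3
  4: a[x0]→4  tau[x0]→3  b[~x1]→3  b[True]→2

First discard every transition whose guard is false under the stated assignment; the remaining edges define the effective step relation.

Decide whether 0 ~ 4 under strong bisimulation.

Refine partition for ~:
  round 0: {{0,1,2,3,4}}
  round 1: {{0,4},{1},{2},{3}}
stable after 2 split(s): 4 block(s)
0∈{0,4}, 4∈{0,4}

Answer: BISIMILAR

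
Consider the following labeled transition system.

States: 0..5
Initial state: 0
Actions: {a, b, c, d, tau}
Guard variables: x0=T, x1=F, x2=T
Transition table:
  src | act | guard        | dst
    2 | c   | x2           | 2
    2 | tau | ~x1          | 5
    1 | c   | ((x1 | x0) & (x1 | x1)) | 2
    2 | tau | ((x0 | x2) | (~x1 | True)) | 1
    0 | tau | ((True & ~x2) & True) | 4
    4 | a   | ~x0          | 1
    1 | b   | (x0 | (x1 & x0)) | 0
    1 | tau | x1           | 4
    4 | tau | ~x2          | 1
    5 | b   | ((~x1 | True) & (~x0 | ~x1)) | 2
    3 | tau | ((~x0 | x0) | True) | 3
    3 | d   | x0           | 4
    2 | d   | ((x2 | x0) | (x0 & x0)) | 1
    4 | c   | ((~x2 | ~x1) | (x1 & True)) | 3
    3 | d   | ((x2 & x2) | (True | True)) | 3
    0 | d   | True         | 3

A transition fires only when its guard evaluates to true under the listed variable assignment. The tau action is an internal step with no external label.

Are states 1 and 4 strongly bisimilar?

Answer: NOT BISIMILAR

Trace:
Bisimulation quotient by refinement:
  π0 = {{0,1,2,3,4,5}}
  π1 = {{0},{1,5},{2},{3},{4}}
  π2 = {{0},{1},{2},{3},{4},{5}}
stable after 3 split(s): 6 block(s)
1∈{1}, 4∈{4}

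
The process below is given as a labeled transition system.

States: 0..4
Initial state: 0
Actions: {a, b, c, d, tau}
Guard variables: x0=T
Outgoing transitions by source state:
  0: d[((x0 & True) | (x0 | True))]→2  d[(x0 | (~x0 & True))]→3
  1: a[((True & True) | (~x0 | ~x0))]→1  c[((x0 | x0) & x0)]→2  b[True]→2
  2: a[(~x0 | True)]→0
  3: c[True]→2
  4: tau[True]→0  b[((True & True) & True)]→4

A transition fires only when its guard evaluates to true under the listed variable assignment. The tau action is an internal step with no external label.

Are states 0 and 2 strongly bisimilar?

Answer: NOT BISIMILAR

Trace:
Compute ~ classes (split until stable):
  π0 = {{0,1,2,3,4}}
  π1 = {{0},{1},{2},{3},{4}}
stable after 2 split(s): 5 block(s)
class of 0: {0}; class of 2: {2}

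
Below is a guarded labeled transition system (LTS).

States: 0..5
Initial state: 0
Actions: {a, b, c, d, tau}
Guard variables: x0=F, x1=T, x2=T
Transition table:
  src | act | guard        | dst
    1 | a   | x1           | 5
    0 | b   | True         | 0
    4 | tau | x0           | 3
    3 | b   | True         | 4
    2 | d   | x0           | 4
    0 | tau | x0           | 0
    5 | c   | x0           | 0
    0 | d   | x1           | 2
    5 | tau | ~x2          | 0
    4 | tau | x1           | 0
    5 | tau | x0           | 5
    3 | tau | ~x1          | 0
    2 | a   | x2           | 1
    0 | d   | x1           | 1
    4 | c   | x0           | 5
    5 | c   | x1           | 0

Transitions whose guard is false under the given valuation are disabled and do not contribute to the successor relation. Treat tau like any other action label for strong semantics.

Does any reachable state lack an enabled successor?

R = {0,1,2,5}
  0: b→0  d→1  d→2  [deg 3]
  1: a→5  [deg 1]
  2: a→1  [deg 1]
  5: c→0  [deg 1]

Answer: DEADLOCK-FREE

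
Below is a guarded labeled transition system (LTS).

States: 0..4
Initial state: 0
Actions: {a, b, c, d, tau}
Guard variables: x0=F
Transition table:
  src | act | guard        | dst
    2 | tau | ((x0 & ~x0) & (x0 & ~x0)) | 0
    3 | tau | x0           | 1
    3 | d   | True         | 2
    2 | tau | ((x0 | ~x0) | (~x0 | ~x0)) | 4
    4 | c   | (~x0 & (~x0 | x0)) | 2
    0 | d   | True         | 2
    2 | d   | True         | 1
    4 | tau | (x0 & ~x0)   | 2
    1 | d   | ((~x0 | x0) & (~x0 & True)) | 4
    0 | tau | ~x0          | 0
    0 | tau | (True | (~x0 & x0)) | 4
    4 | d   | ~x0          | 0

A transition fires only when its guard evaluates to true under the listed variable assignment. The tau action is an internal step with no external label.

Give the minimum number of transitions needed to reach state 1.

Answer: 2

Working:
Layered search for 1:
  Layer 0: {0}
  Layer 1: {2,4}
  Layer 2: {1}
1 enters at depth 2; path d·d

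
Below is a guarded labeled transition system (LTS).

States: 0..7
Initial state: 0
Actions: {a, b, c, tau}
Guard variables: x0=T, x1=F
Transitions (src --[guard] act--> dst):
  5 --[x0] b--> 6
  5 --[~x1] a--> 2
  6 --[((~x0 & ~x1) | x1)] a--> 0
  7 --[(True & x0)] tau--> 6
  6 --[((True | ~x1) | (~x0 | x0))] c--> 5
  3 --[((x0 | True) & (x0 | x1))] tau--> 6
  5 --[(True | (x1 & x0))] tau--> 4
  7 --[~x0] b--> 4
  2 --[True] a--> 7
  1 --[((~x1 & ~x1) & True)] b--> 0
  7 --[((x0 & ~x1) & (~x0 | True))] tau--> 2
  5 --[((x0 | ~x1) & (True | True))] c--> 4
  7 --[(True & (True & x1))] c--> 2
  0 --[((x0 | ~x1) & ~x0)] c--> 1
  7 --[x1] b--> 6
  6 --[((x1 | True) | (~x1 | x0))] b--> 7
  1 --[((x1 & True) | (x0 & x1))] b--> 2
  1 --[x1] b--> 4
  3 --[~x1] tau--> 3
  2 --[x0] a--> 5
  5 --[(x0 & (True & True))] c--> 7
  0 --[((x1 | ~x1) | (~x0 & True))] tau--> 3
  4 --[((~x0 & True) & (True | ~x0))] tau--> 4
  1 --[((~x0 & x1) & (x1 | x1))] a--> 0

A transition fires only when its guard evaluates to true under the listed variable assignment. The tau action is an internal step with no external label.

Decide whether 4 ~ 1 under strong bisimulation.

Answer: NOT BISIMILAR

Working:
Refine partition for ~:
  round 0: {{0,1,2,3,4,5,6,7}}
  round 1: {{0,3,7},{1},{2},{4},{5},{6}}
  round 2: {{0},{1},{2},{3},{4},{5},{6},{7}}
8 equivalence class(es) (converged in 3)
class of 4: {4}; class of 1: {1}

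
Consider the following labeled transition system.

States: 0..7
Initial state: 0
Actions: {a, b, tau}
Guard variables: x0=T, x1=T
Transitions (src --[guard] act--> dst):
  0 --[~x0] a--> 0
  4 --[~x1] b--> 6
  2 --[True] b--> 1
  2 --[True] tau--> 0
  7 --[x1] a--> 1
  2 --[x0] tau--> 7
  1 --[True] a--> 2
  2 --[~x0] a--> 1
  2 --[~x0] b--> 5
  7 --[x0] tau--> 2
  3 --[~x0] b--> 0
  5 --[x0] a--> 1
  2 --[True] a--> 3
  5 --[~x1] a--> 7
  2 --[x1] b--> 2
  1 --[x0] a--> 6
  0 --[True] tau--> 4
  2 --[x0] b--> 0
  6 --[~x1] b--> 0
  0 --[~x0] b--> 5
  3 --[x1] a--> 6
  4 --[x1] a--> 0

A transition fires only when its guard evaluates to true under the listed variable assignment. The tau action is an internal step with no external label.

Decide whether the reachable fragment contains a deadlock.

Answer: DEADLOCK-FREE

Analysis:
Reachable = {0,4}
  0: tau→4  [deg 1]
  4: a→0  [deg 1]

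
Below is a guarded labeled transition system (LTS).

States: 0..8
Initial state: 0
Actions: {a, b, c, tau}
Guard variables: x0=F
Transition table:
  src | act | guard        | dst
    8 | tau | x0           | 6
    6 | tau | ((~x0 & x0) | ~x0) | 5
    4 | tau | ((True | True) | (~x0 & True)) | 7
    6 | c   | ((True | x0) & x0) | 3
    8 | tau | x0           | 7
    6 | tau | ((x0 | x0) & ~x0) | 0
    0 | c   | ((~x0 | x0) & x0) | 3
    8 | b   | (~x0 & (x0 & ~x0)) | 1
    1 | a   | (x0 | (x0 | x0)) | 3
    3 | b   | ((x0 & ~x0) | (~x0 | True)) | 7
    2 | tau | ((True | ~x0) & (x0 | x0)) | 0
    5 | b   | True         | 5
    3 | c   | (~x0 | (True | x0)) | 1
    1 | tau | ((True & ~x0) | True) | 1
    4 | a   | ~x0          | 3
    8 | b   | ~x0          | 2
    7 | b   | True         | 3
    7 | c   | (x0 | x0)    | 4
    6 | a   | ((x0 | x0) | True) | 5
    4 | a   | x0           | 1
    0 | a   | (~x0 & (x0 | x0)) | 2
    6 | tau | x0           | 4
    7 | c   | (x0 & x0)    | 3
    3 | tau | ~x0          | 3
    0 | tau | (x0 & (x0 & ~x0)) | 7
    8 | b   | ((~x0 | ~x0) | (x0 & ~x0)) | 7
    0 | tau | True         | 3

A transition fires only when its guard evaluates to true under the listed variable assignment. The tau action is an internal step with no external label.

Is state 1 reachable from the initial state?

13 transition(s) survive guard evaluation.
L0 = {0}
L1 = {3}  total {0,3}
L2 = {1,7}  total {0,1,3,7}
Reach set: {0,1,3,7}
witness 1: tau·c

Answer: REACHABLE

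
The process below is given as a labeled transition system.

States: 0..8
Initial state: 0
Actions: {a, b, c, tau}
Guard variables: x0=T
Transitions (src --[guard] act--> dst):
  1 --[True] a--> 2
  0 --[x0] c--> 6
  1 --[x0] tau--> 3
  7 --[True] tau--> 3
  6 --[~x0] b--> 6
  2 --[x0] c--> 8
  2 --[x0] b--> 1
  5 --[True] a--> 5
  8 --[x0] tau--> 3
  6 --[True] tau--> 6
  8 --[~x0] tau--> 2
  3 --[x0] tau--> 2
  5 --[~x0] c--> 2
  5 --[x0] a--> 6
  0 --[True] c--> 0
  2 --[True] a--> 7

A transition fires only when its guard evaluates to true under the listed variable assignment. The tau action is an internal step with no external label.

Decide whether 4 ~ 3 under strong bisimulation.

Answer: NOT BISIMILAR

Working:
Refine partition for ~:
  P[0] = {{0,1,2,3,4,5,6,7,8}}
  P[1] = {{0},{1},{2},{3,6,7,8},{4},{5}}
  P[2] = {{0},{1},{2},{3},{4},{5},{6,7,8}}
  P[3] = {{0},{1},{2},{3},{4},{5},{6},{7,8}}
Fixed point at round 4; 8 class(es).
4∈{4}, 3∈{3}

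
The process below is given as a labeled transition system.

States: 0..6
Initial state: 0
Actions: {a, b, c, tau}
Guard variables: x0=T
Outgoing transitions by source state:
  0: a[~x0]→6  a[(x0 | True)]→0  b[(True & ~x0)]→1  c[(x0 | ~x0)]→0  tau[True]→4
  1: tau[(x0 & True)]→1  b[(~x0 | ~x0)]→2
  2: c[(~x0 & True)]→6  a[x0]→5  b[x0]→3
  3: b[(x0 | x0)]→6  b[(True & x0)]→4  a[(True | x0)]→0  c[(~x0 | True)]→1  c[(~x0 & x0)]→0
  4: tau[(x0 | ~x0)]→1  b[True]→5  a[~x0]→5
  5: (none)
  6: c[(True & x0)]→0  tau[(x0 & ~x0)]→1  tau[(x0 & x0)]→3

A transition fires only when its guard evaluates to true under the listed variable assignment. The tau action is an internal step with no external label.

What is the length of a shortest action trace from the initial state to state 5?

Layered search for 5:
  Layer 0: {0}
  Layer 1: {4}
  Layer 2: {1,5}
5 enters at depth 2; path tau·b

Answer: 2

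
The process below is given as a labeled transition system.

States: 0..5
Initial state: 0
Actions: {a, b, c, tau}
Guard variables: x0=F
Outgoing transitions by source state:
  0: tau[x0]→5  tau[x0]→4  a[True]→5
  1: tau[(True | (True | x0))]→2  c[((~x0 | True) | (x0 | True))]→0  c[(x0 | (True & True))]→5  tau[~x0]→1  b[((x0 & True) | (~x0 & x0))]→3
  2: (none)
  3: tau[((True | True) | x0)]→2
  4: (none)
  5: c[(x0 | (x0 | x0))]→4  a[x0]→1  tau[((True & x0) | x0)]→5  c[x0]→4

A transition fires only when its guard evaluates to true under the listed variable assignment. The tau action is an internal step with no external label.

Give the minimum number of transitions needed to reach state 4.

Layered search for 4:
  depth 0: {0}
  depth 1: {5}
4 never appears.

Answer: UNREACHABLE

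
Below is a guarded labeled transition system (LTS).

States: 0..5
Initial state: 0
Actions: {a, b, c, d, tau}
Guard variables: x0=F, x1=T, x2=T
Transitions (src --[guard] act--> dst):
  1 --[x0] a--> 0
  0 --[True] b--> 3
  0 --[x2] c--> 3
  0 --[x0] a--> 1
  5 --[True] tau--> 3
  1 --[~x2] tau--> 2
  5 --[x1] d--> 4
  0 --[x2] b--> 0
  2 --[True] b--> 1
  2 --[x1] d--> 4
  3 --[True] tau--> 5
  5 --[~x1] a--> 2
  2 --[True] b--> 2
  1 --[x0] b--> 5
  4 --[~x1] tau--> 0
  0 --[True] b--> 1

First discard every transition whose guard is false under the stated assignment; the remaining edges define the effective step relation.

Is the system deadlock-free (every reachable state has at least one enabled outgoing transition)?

Answer: DEADLOCK at state 1

Working:
Reachable = {0,1,3,4,5}
  0: b→0  b→1  b→3  c→3  [4 exit(s)]
  1: ∅  [STUCK]
  3: tau→5  [1 exit(s)]
  4: ∅  [STUCK]
  5: d→4  tau→3  [2 exit(s)]
trace reaching 1: b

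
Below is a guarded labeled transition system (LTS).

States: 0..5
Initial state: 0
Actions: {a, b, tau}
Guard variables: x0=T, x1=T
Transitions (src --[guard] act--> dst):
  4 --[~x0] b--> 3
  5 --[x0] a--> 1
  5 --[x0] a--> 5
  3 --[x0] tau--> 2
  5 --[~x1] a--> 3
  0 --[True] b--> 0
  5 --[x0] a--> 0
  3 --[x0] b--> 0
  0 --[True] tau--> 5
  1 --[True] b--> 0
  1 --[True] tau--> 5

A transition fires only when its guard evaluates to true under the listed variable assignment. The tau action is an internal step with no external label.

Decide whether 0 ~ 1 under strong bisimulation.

Answer: BISIMILAR

Trace:
Bisimulation quotient by refinement:
  round 0: {{0,1,2,3,4,5}}
  round 1: {{0,1,3},{2,4},{5}}
  round 2: {{0,1},{2,4},{3},{5}}
4 equivalence class(es) (converged in 3)
0∈{0,1}, 1∈{0,1}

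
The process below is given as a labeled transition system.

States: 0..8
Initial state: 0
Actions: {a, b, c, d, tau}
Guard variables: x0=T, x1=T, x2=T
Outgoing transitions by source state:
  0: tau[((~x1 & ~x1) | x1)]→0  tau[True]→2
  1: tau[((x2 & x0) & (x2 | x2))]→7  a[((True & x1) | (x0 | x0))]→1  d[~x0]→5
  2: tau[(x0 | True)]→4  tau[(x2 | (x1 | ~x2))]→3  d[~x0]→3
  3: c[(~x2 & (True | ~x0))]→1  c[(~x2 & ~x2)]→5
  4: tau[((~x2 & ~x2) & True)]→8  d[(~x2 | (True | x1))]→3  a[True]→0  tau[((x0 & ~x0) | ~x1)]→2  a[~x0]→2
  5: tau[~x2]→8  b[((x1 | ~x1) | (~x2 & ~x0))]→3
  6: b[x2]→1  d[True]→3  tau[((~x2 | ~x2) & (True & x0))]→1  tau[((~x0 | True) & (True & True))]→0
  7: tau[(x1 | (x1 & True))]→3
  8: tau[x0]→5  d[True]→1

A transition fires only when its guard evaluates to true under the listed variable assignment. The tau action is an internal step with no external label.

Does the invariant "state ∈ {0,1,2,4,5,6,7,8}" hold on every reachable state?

Answer: INVARIANT VIOLATED at state 3

Trace:
Inv-set: {0,1,2,4,5,6,7,8}
Reach set: {0,2,3,4}
  0: safe
  2: safe
  3: VIOLATES
  4: safe
reach 3 via tau·tau — violates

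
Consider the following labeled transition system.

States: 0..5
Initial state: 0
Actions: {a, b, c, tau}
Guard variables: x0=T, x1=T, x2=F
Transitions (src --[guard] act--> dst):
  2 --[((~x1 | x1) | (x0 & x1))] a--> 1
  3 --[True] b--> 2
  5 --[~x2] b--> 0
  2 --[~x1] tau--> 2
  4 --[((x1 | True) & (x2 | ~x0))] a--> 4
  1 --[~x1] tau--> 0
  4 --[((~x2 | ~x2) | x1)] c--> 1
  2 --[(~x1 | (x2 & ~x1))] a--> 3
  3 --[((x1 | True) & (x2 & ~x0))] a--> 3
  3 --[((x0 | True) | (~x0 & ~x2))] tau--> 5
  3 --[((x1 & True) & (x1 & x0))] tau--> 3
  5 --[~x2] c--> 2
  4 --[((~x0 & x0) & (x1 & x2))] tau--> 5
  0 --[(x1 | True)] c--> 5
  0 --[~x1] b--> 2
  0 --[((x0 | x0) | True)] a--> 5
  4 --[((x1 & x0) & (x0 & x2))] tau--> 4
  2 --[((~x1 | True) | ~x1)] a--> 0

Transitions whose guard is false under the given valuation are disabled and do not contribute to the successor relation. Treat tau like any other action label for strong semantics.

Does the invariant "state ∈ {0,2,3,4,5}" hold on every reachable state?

Answer: INVARIANT VIOLATED at state 1

Trace:
Inv-set: {0,2,3,4,5}
R = {0,1,2,5}
  0: ✓
  1: ✗ unsafe
  2: ✓
  5: ✓
counterexample path to 1: c·c·a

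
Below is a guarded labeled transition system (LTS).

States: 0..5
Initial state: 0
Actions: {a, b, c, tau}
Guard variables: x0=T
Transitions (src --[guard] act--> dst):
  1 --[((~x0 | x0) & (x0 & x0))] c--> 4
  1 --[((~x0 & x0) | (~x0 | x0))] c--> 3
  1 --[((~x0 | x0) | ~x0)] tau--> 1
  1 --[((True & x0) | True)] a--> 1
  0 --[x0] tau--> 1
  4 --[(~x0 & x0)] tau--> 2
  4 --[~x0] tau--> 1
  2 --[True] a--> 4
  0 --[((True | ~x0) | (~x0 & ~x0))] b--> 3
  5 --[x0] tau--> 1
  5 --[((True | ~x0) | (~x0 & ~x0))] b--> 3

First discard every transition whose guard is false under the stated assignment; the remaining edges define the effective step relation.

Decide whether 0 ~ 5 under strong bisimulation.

Compute ~ classes (split until stable):
  P[0] = {{0,1,2,3,4,5}}
  P[1] = {{0,5},{1},{2},{3,4}}
4 equivalence class(es) (converged in 2)
0∈{0,5}, 5∈{0,5}

Answer: BISIMILAR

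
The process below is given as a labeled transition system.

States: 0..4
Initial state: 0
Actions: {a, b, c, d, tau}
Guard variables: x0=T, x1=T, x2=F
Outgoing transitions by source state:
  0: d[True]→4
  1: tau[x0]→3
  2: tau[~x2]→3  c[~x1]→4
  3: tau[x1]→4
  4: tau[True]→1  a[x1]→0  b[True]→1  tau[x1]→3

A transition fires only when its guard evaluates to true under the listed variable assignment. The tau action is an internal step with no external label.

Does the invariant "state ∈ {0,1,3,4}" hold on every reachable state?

Answer: INVARIANT HOLDS

Working:
Safe = {0,1,3,4}
Reachable = {0,1,3,4}
  0: ✓
  1: ✓
  3: ✓
  4: ✓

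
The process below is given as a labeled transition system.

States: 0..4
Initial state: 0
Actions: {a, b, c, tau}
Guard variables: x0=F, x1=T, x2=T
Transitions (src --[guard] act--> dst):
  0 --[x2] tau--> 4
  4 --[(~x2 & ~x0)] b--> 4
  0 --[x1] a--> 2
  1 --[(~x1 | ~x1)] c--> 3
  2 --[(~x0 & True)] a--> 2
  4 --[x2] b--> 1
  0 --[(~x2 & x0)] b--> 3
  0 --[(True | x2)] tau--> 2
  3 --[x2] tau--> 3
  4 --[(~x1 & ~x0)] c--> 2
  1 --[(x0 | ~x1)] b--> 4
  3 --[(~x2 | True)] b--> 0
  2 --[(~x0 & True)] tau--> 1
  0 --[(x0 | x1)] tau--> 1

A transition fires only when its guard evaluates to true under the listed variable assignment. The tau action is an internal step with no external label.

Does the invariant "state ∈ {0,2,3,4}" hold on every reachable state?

Allowed set {0,2,3,4}
R = {0,1,2,4}
  0: ✓
  1: outside
  2: ✓
  4: ✓
counterexample path to 1: tau

Answer: INVARIANT VIOLATED at state 1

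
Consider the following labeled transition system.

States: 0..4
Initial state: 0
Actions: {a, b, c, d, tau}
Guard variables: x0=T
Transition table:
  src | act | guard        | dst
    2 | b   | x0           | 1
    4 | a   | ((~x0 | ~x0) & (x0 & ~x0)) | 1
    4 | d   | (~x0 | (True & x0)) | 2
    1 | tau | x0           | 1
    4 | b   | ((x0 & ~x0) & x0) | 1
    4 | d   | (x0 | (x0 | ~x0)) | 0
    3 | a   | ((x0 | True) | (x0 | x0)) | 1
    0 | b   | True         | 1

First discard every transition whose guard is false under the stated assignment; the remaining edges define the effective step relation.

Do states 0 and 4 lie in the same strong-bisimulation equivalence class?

Answer: NOT BISIMILAR

Trace:
Refine partition for ~:
  round 0: {{0,1,2,3,4}}
  round 1: {{0,2},{1},{3},{4}}
stable after 2 split(s): 4 block(s)
0∈{0,2}, 4∈{4}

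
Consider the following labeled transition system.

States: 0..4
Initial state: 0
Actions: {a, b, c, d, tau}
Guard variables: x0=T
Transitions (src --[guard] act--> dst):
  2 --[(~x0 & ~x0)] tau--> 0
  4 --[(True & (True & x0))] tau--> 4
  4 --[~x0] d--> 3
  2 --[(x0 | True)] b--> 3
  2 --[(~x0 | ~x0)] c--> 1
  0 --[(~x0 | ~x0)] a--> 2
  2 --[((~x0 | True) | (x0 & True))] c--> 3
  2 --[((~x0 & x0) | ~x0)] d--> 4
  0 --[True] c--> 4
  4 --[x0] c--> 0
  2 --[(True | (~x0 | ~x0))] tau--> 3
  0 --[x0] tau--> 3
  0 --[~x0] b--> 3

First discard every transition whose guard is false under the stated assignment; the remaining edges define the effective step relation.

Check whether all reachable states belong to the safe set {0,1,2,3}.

Answer: INVARIANT VIOLATED at state 4

Working:
Inv-set: {0,1,2,3}
Reach set: {0,3,4}
  0: ✓
  3: ✓
  4: ✗ unsafe
counterexample path to 4: c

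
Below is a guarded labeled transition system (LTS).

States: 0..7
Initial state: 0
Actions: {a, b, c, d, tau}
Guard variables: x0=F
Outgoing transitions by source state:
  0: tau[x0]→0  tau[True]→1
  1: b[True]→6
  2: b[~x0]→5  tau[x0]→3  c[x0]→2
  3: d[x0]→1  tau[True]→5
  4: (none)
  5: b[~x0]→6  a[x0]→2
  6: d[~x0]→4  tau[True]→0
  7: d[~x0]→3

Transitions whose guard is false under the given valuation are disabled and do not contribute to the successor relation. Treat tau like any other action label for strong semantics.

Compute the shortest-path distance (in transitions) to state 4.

Answer: 3

Analysis:
BFS to 4:
  depth 0: {0}
  depth 1: {1}
  depth 2: {6}
  depth 3: {4}
depth(4)=3, e.g. tau·b·d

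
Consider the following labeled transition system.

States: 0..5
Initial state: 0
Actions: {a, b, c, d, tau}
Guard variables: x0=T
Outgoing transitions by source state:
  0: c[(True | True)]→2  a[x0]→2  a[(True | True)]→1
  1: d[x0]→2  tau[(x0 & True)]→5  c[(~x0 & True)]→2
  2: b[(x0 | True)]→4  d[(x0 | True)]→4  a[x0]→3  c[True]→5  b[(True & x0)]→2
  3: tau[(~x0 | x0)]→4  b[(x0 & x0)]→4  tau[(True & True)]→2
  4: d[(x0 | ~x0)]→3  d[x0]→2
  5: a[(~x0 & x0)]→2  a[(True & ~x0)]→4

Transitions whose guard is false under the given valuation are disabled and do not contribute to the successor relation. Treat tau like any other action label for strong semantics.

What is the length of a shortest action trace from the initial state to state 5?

Answer: 2

Working:
Layered search for 5:
  Layer 0: {0}
  Layer 1: {1,2}
  Layer 2: {3,4,5}
5 enters at depth 2; path a·tau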